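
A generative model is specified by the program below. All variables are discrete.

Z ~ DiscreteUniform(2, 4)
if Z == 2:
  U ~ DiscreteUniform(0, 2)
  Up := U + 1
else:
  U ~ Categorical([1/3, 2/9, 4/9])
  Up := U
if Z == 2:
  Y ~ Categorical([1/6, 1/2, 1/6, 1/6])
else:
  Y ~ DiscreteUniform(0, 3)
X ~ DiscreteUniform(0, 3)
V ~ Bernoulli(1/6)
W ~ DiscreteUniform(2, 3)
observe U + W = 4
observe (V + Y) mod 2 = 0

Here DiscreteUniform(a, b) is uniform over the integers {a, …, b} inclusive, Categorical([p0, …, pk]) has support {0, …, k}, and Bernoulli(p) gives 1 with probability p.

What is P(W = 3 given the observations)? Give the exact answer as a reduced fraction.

Enumerate traces; 96 have nonzero weight after conditioning:
  (Z=2, U=1, Y=0, X=0, V=0, W=3) weight 5/2592
  (Z=2, U=1, Y=0, X=1, V=0, W=3) weight 5/2592
  (Z=2, U=1, Y=0, X=2, V=0, W=3) weight 5/2592
  (Z=2, U=1, Y=0, X=3, V=0, W=3) weight 5/2592
  (Z=2, U=1, Y=1, X=0, V=1, W=3) weight 1/864
  (Z=2, U=1, Y=1, X=1, V=1, W=3) weight 1/864
  (Z=2, U=1, Y=1, X=2, V=1, W=3) weight 1/864
  (Z=2, U=1, Y=1, X=3, V=1, W=3) weight 1/864
  (Z=2, U=2, Y=0, X=0, V=0, W=2) weight 5/2592
  … 87 more
Group by W:
  weight(W=2) = 31/324
  weight(W=3) = 19/324
Total weight = 31/324 + 19/324 = 25/162
P(W=2 | obs) = 31/324 / 25/162 = 31/50
P(W=3 | obs) = 19/324 / 25/162 = 19/50

P(W = 3 | obs) = 19/50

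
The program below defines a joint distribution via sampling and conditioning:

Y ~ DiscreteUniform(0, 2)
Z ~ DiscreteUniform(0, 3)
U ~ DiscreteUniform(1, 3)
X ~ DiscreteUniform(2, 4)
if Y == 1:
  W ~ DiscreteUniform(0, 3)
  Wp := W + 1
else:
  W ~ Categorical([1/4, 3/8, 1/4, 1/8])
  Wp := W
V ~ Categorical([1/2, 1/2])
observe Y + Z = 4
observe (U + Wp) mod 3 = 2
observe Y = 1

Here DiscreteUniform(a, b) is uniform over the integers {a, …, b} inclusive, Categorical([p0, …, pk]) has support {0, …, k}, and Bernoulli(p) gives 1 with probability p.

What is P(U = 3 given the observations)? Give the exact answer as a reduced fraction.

P(U = 3 | obs) = 1/4

Enumerate traces; 24 have nonzero weight after conditioning:
  (Y=1, Z=3, U=1, X=2, W=0, V=0) weight 1/864
  (Y=1, Z=3, U=1, X=2, W=0, V=1) weight 1/864
  (Y=1, Z=3, U=1, X=2, W=3, V=0) weight 1/864
  (Y=1, Z=3, U=1, X=2, W=3, V=1) weight 1/864
  (Y=1, Z=3, U=1, X=3, W=0, V=0) weight 1/864
  (Y=1, Z=3, U=1, X=3, W=0, V=1) weight 1/864
  (Y=1, Z=3, U=1, X=3, W=3, V=0) weight 1/864
  (Y=1, Z=3, U=1, X=3, W=3, V=1) weight 1/864
  (Y=1, Z=3, U=2, X=2, W=2, V=0) weight 1/864
  (Y=1, Z=3, U=3, X=2, W=1, V=0) weight 1/864
  … 14 more
Group by U:
  weight(U=1) = 1/72
  weight(U=2) = 1/144
  weight(U=3) = 1/144
Total weight = 1/72 + 1/144 + 1/144 = 1/36
P(U=1 | obs) = 1/72 / 1/36 = 1/2
P(U=2 | obs) = 1/144 / 1/36 = 1/4
P(U=3 | obs) = 1/144 / 1/36 = 1/4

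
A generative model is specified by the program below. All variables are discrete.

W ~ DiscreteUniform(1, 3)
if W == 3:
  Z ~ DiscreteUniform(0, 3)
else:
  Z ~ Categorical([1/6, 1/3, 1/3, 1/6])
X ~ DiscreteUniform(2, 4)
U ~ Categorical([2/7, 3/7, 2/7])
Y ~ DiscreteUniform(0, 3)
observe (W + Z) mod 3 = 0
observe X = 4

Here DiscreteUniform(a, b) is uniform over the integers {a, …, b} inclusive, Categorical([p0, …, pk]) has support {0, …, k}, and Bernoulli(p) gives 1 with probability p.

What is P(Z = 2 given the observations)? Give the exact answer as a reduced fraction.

P(Z = 2 | obs) = 2/7

Enumerate traces; 48 have nonzero weight after conditioning:
  (W=1, Z=2, X=4, U=0, Y=0) weight 1/378
  (W=1, Z=2, X=4, U=0, Y=1) weight 1/378
  (W=1, Z=2, X=4, U=0, Y=2) weight 1/378
  (W=1, Z=2, X=4, U=0, Y=3) weight 1/378
  (W=1, Z=2, X=4, U=1, Y=0) weight 1/252
  (W=1, Z=2, X=4, U=1, Y=1) weight 1/252
  (W=1, Z=2, X=4, U=1, Y=2) weight 1/252
  (W=1, Z=2, X=4, U=1, Y=3) weight 1/252
  (W=2, Z=1, X=4, U=0, Y=0) weight 1/378
  (W=3, Z=0, X=4, U=0, Y=0) weight 1/504
  … 38 more
Group by Z:
  weight(Z=0) = 1/36
  weight(Z=1) = 1/27
  weight(Z=2) = 1/27
  weight(Z=3) = 1/36
Total weight = 1/36 + 1/27 + 1/27 + 1/36 = 7/54
P(Z=0 | obs) = 1/36 / 7/54 = 3/14
P(Z=1 | obs) = 1/27 / 7/54 = 2/7
P(Z=2 | obs) = 1/27 / 7/54 = 2/7
P(Z=3 | obs) = 1/36 / 7/54 = 3/14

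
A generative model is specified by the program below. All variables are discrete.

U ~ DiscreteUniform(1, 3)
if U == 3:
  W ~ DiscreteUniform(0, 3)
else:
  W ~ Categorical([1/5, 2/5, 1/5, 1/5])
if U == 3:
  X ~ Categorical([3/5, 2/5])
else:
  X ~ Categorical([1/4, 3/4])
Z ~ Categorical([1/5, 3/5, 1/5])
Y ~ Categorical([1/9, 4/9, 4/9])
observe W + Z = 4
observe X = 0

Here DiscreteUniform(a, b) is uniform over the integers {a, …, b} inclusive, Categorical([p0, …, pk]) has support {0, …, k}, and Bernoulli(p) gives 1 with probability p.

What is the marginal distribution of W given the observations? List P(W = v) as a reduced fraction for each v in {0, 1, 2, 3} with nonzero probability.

Enumerate traces; 18 have nonzero weight after conditioning:
  (U=1, W=2, X=0, Z=2, Y=0) weight 1/2700
  (U=1, W=2, X=0, Z=2, Y=1) weight 1/675
  (U=1, W=2, X=0, Z=2, Y=2) weight 1/675
  (U=1, W=3, X=0, Z=1, Y=0) weight 1/900
  (U=1, W=3, X=0, Z=1, Y=1) weight 1/225
  (U=1, W=3, X=0, Z=1, Y=2) weight 1/225
  (U=2, W=2, X=0, Z=2, Y=0) weight 1/2700
  (U=2, W=2, X=0, Z=2, Y=1) weight 1/675
  … 10 more
Group by W:
  weight(W=2) = 1/60
  weight(W=3) = 1/20
Total weight = 1/60 + 1/20 = 1/15
P(W=2 | obs) = 1/60 / 1/15 = 1/4
P(W=3 | obs) = 1/20 / 1/15 = 3/4

P(W=2) = 1/4, P(W=3) = 3/4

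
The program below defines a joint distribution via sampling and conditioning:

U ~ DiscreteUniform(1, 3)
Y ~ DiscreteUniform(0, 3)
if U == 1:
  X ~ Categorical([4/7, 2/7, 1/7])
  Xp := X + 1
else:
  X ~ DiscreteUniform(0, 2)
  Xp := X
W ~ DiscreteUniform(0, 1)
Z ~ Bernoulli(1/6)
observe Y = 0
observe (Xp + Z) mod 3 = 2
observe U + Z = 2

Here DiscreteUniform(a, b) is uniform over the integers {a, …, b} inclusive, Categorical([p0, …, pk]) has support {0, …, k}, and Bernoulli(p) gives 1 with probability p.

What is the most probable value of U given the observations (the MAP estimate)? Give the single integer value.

argmax_v P(U = v | obs) = 2

Enumerate traces; 4 have nonzero weight after conditioning:
  (U=1, Y=0, X=0, W=0, Z=1) weight 1/252
  (U=1, Y=0, X=0, W=1, Z=1) weight 1/252
  (U=2, Y=0, X=2, W=0, Z=0) weight 5/432
  (U=2, Y=0, X=2, W=1, Z=0) weight 5/432
Group by U:
  weight(U=1) = 1/126
  weight(U=2) = 5/216
Total weight = 1/126 + 5/216 = 47/1512
P(U=1 | obs) = 1/126 / 47/1512 = 12/47
P(U=2 | obs) = 5/216 / 47/1512 = 35/47
argmax = 2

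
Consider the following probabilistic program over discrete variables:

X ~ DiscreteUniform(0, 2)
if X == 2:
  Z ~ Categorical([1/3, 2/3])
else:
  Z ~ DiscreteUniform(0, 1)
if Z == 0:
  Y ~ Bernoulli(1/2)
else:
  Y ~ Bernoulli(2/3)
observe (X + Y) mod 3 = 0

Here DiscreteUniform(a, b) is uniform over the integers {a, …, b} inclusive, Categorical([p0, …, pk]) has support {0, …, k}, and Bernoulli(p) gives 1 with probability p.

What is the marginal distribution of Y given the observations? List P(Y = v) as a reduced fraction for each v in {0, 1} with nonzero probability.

P(Y=0) = 15/37, P(Y=1) = 22/37

Enumerate traces; 4 have nonzero weight after conditioning:
  (X=0, Z=0, Y=0) weight 1/12
  (X=0, Z=1, Y=0) weight 1/18
  (X=2, Z=0, Y=1) weight 1/18
  (X=2, Z=1, Y=1) weight 4/27
Group by Y:
  weight(Y=0) = 5/36
  weight(Y=1) = 11/54
Total weight = 5/36 + 11/54 = 37/108
P(Y=0 | obs) = 5/36 / 37/108 = 15/37
P(Y=1 | obs) = 11/54 / 37/108 = 22/37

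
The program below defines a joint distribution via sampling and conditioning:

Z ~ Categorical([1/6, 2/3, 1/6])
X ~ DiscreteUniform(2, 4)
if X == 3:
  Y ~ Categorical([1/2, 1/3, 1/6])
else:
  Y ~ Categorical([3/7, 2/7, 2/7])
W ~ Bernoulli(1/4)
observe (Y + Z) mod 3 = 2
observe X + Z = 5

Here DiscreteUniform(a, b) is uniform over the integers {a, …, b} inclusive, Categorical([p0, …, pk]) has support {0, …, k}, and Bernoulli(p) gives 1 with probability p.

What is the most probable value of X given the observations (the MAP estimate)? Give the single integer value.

argmax_v P(X = v | obs) = 4

Enumerate traces; 4 have nonzero weight after conditioning:
  (Z=1, X=4, Y=1, W=0) weight 1/21
  (Z=1, X=4, Y=1, W=1) weight 1/63
  (Z=2, X=3, Y=0, W=0) weight 1/48
  (Z=2, X=3, Y=0, W=1) weight 1/144
Group by X:
  weight(X=3) = 1/36
  weight(X=4) = 4/63
Total weight = 1/36 + 4/63 = 23/252
P(X=3 | obs) = 1/36 / 23/252 = 7/23
P(X=4 | obs) = 4/63 / 23/252 = 16/23
argmax = 4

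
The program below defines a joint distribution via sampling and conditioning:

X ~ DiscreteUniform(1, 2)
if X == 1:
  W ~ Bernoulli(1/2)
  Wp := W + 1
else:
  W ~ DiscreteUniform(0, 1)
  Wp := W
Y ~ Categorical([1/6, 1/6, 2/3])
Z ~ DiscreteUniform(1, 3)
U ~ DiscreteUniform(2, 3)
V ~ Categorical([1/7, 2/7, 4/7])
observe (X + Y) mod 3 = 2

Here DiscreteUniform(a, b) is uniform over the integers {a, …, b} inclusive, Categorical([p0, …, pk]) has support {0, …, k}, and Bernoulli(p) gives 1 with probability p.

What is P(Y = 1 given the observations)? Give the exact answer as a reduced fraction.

P(Y = 1 | obs) = 1/2

Enumerate traces; 72 have nonzero weight after conditioning:
  (X=1, W=0, Y=1, Z=1, U=2, V=0) weight 1/1008
  (X=1, W=0, Y=1, Z=1, U=2, V=1) weight 1/504
  (X=1, W=0, Y=1, Z=1, U=2, V=2) weight 1/252
  (X=1, W=0, Y=1, Z=1, U=3, V=0) weight 1/1008
  (X=1, W=0, Y=1, Z=1, U=3, V=1) weight 1/504
  (X=1, W=0, Y=1, Z=1, U=3, V=2) weight 1/252
  (X=1, W=0, Y=1, Z=2, U=2, V=0) weight 1/1008
  (X=1, W=0, Y=1, Z=2, U=2, V=1) weight 1/504
  (X=2, W=0, Y=0, Z=1, U=2, V=0) weight 1/1008
  … 63 more
Group by Y:
  weight(Y=0) = 1/12
  weight(Y=1) = 1/12
Total weight = 1/12 + 1/12 = 1/6
P(Y=0 | obs) = 1/12 / 1/6 = 1/2
P(Y=1 | obs) = 1/12 / 1/6 = 1/2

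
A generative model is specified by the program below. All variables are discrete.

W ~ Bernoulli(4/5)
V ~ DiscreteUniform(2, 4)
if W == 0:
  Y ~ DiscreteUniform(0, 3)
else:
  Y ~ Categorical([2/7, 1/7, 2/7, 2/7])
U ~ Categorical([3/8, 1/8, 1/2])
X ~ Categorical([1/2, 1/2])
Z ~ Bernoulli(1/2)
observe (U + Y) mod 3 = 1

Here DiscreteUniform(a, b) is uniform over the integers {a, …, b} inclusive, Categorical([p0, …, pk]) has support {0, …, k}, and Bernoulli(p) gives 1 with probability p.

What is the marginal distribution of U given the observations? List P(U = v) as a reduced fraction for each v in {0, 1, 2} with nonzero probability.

Enumerate traces; 96 have nonzero weight after conditioning:
  (W=0, V=2, Y=0, U=1, X=0, Z=0) weight 1/1920
  (W=0, V=2, Y=0, U=1, X=0, Z=1) weight 1/1920
  (W=0, V=2, Y=0, U=1, X=1, Z=0) weight 1/1920
  (W=0, V=2, Y=0, U=1, X=1, Z=1) weight 1/1920
  (W=0, V=2, Y=1, U=0, X=0, Z=0) weight 1/640
  (W=0, V=2, Y=1, U=0, X=0, Z=1) weight 1/640
  (W=0, V=2, Y=1, U=0, X=1, Z=0) weight 1/640
  (W=0, V=2, Y=1, U=0, X=1, Z=1) weight 1/640
  (W=0, V=2, Y=2, U=2, X=0, Z=0) weight 1/480
  … 87 more
Group by U:
  weight(U=0) = 69/1120
  weight(U=1) = 39/560
  weight(U=2) = 39/280
Total weight = 69/1120 + 39/560 + 39/280 = 303/1120
P(U=0 | obs) = 69/1120 / 303/1120 = 23/101
P(U=1 | obs) = 39/560 / 303/1120 = 26/101
P(U=2 | obs) = 39/280 / 303/1120 = 52/101

P(U=0) = 23/101, P(U=1) = 26/101, P(U=2) = 52/101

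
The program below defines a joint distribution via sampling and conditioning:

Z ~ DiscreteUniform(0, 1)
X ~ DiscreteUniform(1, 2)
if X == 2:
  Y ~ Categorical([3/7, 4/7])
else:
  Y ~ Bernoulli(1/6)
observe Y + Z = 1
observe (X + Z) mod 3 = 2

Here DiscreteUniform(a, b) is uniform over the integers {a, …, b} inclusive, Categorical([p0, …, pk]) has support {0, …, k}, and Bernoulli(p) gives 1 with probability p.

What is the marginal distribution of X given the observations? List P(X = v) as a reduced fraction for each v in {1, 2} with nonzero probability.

Enumerate traces; 2 have nonzero weight after conditioning:
  (Z=0, X=2, Y=1) weight 1/7
  (Z=1, X=1, Y=0) weight 5/24
Group by X:
  weight(X=1) = 5/24
  weight(X=2) = 1/7
Total weight = 5/24 + 1/7 = 59/168
P(X=1 | obs) = 5/24 / 59/168 = 35/59
P(X=2 | obs) = 1/7 / 59/168 = 24/59

P(X=1) = 35/59, P(X=2) = 24/59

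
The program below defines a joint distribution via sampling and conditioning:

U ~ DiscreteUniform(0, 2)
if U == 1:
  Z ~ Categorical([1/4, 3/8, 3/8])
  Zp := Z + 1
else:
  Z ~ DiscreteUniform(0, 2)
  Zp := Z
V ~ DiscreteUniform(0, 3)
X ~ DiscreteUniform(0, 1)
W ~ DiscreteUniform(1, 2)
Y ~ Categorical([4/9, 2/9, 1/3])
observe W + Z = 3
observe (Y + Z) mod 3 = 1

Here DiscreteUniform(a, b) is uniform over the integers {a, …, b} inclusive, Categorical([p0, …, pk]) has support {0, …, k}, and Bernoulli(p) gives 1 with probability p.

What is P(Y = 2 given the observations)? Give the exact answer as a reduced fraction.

Enumerate traces; 48 have nonzero weight after conditioning:
  (U=0, Z=1, V=0, X=0, W=2, Y=0) weight 1/324
  (U=0, Z=1, V=0, X=1, W=2, Y=0) weight 1/324
  (U=0, Z=1, V=1, X=0, W=2, Y=0) weight 1/324
  (U=0, Z=1, V=1, X=1, W=2, Y=0) weight 1/324
  (U=0, Z=1, V=2, X=0, W=2, Y=0) weight 1/324
  (U=0, Z=1, V=2, X=1, W=2, Y=0) weight 1/324
  (U=0, Z=1, V=3, X=0, W=2, Y=0) weight 1/324
  (U=0, Z=1, V=3, X=1, W=2, Y=0) weight 1/324
  (U=0, Z=2, V=0, X=0, W=1, Y=2) weight 1/432
  … 39 more
Group by Y:
  weight(Y=0) = 25/324
  weight(Y=2) = 25/432
Total weight = 25/324 + 25/432 = 175/1296
P(Y=0 | obs) = 25/324 / 175/1296 = 4/7
P(Y=2 | obs) = 25/432 / 175/1296 = 3/7

P(Y = 2 | obs) = 3/7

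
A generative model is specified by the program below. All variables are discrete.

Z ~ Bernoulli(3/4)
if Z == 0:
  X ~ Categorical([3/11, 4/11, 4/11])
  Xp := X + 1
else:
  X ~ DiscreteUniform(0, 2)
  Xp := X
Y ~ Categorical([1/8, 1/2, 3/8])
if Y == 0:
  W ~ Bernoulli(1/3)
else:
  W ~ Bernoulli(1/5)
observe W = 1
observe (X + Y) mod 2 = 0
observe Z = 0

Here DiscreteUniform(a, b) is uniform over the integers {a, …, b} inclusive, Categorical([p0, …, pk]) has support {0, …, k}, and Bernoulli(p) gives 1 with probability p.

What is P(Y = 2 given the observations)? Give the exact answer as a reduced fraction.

P(Y = 2 | obs) = 63/146

Enumerate traces; 5 have nonzero weight after conditioning:
  (Z=0, X=0, Y=0, W=1) weight 1/352
  (Z=0, X=0, Y=2, W=1) weight 9/1760
  (Z=0, X=1, Y=1, W=1) weight 1/110
  (Z=0, X=2, Y=0, W=1) weight 1/264
  (Z=0, X=2, Y=2, W=1) weight 3/440
Group by Y:
  weight(Y=0) = 7/1056
  weight(Y=1) = 1/110
  weight(Y=2) = 21/1760
Total weight = 7/1056 + 1/110 + 21/1760 = 73/2640
P(Y=0 | obs) = 7/1056 / 73/2640 = 35/146
P(Y=1 | obs) = 1/110 / 73/2640 = 24/73
P(Y=2 | obs) = 21/1760 / 73/2640 = 63/146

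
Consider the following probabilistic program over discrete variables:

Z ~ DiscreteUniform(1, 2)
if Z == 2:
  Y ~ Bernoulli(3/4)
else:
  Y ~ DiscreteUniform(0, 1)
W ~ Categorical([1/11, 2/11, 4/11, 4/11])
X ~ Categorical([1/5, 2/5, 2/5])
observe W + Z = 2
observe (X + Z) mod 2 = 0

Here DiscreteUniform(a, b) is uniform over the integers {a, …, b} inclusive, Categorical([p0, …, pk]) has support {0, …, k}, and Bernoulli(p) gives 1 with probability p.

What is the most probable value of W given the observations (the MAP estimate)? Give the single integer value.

argmax_v P(W = v | obs) = 1

Enumerate traces; 6 have nonzero weight after conditioning:
  (Z=1, Y=0, W=1, X=1) weight 1/55
  (Z=1, Y=1, W=1, X=1) weight 1/55
  (Z=2, Y=0, W=0, X=0) weight 1/440
  (Z=2, Y=0, W=0, X=2) weight 1/220
  (Z=2, Y=1, W=0, X=0) weight 3/440
  (Z=2, Y=1, W=0, X=2) weight 3/220
Group by W:
  weight(W=0) = 3/110
  weight(W=1) = 2/55
Total weight = 3/110 + 2/55 = 7/110
P(W=0 | obs) = 3/110 / 7/110 = 3/7
P(W=1 | obs) = 2/55 / 7/110 = 4/7
argmax = 1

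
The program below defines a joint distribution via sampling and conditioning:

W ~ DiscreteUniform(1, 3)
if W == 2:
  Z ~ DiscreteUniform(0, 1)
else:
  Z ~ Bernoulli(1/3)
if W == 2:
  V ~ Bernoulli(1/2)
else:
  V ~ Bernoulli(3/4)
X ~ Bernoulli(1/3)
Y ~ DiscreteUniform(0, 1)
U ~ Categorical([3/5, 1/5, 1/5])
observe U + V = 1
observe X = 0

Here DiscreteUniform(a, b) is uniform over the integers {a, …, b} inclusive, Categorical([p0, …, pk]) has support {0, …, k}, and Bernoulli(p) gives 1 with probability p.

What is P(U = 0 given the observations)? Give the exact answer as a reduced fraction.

Enumerate traces; 24 have nonzero weight after conditioning:
  (W=1, Z=0, V=0, X=0, Y=0, U=1) weight 1/270
  (W=1, Z=0, V=0, X=0, Y=1, U=1) weight 1/270
  (W=1, Z=0, V=1, X=0, Y=0, U=0) weight 1/30
  (W=1, Z=0, V=1, X=0, Y=1, U=0) weight 1/30
  (W=1, Z=1, V=0, X=0, Y=0, U=1) weight 1/540
  (W=1, Z=1, V=0, X=0, Y=1, U=1) weight 1/540
  (W=1, Z=1, V=1, X=0, Y=0, U=0) weight 1/60
  (W=1, Z=1, V=1, X=0, Y=1, U=0) weight 1/60
  … 16 more
Group by U:
  weight(U=0) = 4/15
  weight(U=1) = 2/45
Total weight = 4/15 + 2/45 = 14/45
P(U=0 | obs) = 4/15 / 14/45 = 6/7
P(U=1 | obs) = 2/45 / 14/45 = 1/7

P(U = 0 | obs) = 6/7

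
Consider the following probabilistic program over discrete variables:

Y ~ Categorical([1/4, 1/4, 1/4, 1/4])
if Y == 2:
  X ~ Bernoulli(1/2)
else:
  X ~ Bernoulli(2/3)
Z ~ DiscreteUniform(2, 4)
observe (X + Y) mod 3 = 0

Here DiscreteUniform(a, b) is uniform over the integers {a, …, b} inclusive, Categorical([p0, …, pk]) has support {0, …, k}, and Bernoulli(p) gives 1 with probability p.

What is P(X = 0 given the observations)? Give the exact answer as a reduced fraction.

P(X = 0 | obs) = 4/7

Enumerate traces; 9 have nonzero weight after conditioning:
  (Y=0, X=0, Z=2) weight 1/36
  (Y=0, X=0, Z=3) weight 1/36
  (Y=0, X=0, Z=4) weight 1/36
  (Y=2, X=1, Z=2) weight 1/24
  (Y=2, X=1, Z=3) weight 1/24
  (Y=2, X=1, Z=4) weight 1/24
  (Y=3, X=0, Z=2) weight 1/36
  (Y=3, X=0, Z=3) weight 1/36
  … 1 more
Group by X:
  weight(X=0) = 1/6
  weight(X=1) = 1/8
Total weight = 1/6 + 1/8 = 7/24
P(X=0 | obs) = 1/6 / 7/24 = 4/7
P(X=1 | obs) = 1/8 / 7/24 = 3/7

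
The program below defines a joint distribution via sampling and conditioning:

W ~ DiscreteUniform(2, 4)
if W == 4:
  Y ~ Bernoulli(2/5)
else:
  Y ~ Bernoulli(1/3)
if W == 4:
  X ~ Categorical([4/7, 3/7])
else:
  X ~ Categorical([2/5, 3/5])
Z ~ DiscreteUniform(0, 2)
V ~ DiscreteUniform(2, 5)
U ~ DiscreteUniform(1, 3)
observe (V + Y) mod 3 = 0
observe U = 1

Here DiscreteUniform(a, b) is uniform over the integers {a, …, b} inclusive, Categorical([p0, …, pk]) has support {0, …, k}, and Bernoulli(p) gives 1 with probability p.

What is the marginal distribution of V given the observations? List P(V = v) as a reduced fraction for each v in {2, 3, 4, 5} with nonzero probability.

P(V=2) = 16/61, P(V=3) = 29/61, P(V=5) = 16/61

Enumerate traces; 54 have nonzero weight after conditioning:
  (W=2, Y=0, X=0, Z=0, V=3, U=1) weight 1/405
  (W=2, Y=0, X=0, Z=1, V=3, U=1) weight 1/405
  (W=2, Y=0, X=0, Z=2, V=3, U=1) weight 1/405
  (W=2, Y=0, X=1, Z=0, V=3, U=1) weight 1/270
  (W=2, Y=0, X=1, Z=1, V=3, U=1) weight 1/270
  (W=2, Y=0, X=1, Z=2, V=3, U=1) weight 1/270
  (W=2, Y=1, X=0, Z=0, V=2, U=1) weight 1/810
  (W=2, Y=1, X=0, Z=0, V=5, U=1) weight 1/810
  … 46 more
Group by V:
  weight(V=2) = 4/135
  weight(V=3) = 29/540
  weight(V=5) = 4/135
Total weight = 4/135 + 29/540 + 4/135 = 61/540
P(V=2 | obs) = 4/135 / 61/540 = 16/61
P(V=3 | obs) = 29/540 / 61/540 = 29/61
P(V=5 | obs) = 4/135 / 61/540 = 16/61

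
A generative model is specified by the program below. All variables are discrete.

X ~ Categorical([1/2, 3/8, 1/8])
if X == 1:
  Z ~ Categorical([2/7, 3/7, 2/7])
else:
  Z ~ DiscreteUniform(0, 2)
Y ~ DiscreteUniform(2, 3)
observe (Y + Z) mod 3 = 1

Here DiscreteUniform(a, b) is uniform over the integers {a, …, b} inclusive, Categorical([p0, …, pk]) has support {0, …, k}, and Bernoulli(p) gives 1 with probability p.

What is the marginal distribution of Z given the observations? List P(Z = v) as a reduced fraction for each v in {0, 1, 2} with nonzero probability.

P(Z=1) = 62/115, P(Z=2) = 53/115

Enumerate traces; 6 have nonzero weight after conditioning:
  (X=0, Z=1, Y=3) weight 1/12
  (X=0, Z=2, Y=2) weight 1/12
  (X=1, Z=1, Y=3) weight 9/112
  (X=1, Z=2, Y=2) weight 3/56
  (X=2, Z=1, Y=3) weight 1/48
  (X=2, Z=2, Y=2) weight 1/48
Group by Z:
  weight(Z=1) = 31/168
  weight(Z=2) = 53/336
Total weight = 31/168 + 53/336 = 115/336
P(Z=1 | obs) = 31/168 / 115/336 = 62/115
P(Z=2 | obs) = 53/336 / 115/336 = 53/115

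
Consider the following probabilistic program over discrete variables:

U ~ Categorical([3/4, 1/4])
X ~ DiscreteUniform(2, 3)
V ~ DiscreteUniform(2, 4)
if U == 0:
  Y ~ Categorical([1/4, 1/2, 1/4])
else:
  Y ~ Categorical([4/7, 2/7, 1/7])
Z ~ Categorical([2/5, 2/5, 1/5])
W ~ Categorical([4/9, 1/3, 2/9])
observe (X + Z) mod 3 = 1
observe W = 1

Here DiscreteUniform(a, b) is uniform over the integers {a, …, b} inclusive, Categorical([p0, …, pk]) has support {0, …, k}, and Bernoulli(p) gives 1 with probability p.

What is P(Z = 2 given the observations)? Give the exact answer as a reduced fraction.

P(Z = 2 | obs) = 1/3

Enumerate traces; 36 have nonzero weight after conditioning:
  (U=0, X=2, V=2, Y=0, Z=2, W=1) weight 1/480
  (U=0, X=2, V=2, Y=1, Z=2, W=1) weight 1/240
  (U=0, X=2, V=2, Y=2, Z=2, W=1) weight 1/480
  (U=0, X=2, V=3, Y=0, Z=2, W=1) weight 1/480
  (U=0, X=2, V=3, Y=1, Z=2, W=1) weight 1/240
  (U=0, X=2, V=3, Y=2, Z=2, W=1) weight 1/480
  (U=0, X=2, V=4, Y=0, Z=2, W=1) weight 1/480
  (U=0, X=2, V=4, Y=1, Z=2, W=1) weight 1/240
  (U=0, X=3, V=2, Y=0, Z=1, W=1) weight 1/240
  … 27 more
Group by Z:
  weight(Z=1) = 1/15
  weight(Z=2) = 1/30
Total weight = 1/15 + 1/30 = 1/10
P(Z=1 | obs) = 1/15 / 1/10 = 2/3
P(Z=2 | obs) = 1/30 / 1/10 = 1/3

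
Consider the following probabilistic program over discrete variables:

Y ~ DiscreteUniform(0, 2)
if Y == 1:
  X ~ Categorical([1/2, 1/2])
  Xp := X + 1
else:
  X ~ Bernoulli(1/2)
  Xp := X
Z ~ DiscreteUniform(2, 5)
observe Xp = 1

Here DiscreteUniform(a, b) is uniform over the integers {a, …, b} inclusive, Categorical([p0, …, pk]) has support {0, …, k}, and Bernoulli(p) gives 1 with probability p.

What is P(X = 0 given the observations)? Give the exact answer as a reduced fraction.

P(X = 0 | obs) = 1/3

Enumerate traces; 12 have nonzero weight after conditioning:
  (Y=0, X=1, Z=2) weight 1/24
  (Y=0, X=1, Z=3) weight 1/24
  (Y=0, X=1, Z=4) weight 1/24
  (Y=0, X=1, Z=5) weight 1/24
  (Y=1, X=0, Z=2) weight 1/24
  (Y=1, X=0, Z=3) weight 1/24
  (Y=1, X=0, Z=4) weight 1/24
  (Y=1, X=0, Z=5) weight 1/24
  … 4 more
Group by X:
  weight(X=0) = 1/6
  weight(X=1) = 1/3
Total weight = 1/6 + 1/3 = 1/2
P(X=0 | obs) = 1/6 / 1/2 = 1/3
P(X=1 | obs) = 1/3 / 1/2 = 2/3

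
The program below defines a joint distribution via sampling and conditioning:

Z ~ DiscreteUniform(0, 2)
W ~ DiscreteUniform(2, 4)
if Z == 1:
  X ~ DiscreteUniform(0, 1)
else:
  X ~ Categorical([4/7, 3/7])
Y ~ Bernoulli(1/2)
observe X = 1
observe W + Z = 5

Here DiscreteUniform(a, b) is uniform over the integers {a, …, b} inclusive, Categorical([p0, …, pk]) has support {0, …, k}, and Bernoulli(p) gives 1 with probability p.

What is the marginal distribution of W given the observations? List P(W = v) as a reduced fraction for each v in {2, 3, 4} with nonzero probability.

P(W=3) = 6/13, P(W=4) = 7/13

Enumerate traces; 4 have nonzero weight after conditioning:
  (Z=1, W=4, X=1, Y=0) weight 1/36
  (Z=1, W=4, X=1, Y=1) weight 1/36
  (Z=2, W=3, X=1, Y=0) weight 1/42
  (Z=2, W=3, X=1, Y=1) weight 1/42
Group by W:
  weight(W=3) = 1/21
  weight(W=4) = 1/18
Total weight = 1/21 + 1/18 = 13/126
P(W=3 | obs) = 1/21 / 13/126 = 6/13
P(W=4 | obs) = 1/18 / 13/126 = 7/13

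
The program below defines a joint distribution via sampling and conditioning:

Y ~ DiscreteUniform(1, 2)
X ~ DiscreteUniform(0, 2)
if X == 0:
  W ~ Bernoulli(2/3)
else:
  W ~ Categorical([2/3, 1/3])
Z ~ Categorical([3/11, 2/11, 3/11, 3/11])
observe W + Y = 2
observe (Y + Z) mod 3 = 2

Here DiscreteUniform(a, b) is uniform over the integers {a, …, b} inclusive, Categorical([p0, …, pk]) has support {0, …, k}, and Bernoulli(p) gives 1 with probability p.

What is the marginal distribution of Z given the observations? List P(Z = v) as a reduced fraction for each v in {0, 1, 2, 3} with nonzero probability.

P(Z=0) = 15/38, P(Z=1) = 4/19, P(Z=3) = 15/38

Enumerate traces; 9 have nonzero weight after conditioning:
  (Y=1, X=0, W=1, Z=1) weight 2/99
  (Y=1, X=1, W=1, Z=1) weight 1/99
  (Y=1, X=2, W=1, Z=1) weight 1/99
  (Y=2, X=0, W=0, Z=0) weight 1/66
  (Y=2, X=0, W=0, Z=3) weight 1/66
  (Y=2, X=1, W=0, Z=0) weight 1/33
  (Y=2, X=1, W=0, Z=3) weight 1/33
  (Y=2, X=2, W=0, Z=0) weight 1/33
  … 1 more
Group by Z:
  weight(Z=0) = 5/66
  weight(Z=1) = 4/99
  weight(Z=3) = 5/66
Total weight = 5/66 + 4/99 + 5/66 = 19/99
P(Z=0 | obs) = 5/66 / 19/99 = 15/38
P(Z=1 | obs) = 4/99 / 19/99 = 4/19
P(Z=3 | obs) = 5/66 / 19/99 = 15/38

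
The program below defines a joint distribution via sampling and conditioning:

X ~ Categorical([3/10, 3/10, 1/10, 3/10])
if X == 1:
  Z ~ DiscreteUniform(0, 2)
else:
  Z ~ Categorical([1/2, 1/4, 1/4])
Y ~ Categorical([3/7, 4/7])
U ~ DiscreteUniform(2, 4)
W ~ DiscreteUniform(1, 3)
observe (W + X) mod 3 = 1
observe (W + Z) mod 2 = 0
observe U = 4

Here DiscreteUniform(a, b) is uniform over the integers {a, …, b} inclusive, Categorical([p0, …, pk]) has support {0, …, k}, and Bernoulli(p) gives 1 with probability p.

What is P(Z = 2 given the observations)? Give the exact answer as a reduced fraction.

Enumerate traces; 10 have nonzero weight after conditioning:
  (X=0, Z=1, Y=0, U=4, W=1) weight 1/280
  (X=0, Z=1, Y=1, U=4, W=1) weight 1/210
  (X=1, Z=1, Y=0, U=4, W=3) weight 1/210
  (X=1, Z=1, Y=1, U=4, W=3) weight 2/315
  (X=2, Z=0, Y=0, U=4, W=2) weight 1/420
  (X=2, Z=0, Y=1, U=4, W=2) weight 1/315
  (X=2, Z=2, Y=0, U=4, W=2) weight 1/840
  (X=2, Z=2, Y=1, U=4, W=2) weight 1/630
  … 2 more
Group by Z:
  weight(Z=0) = 1/180
  weight(Z=1) = 1/36
  weight(Z=2) = 1/360
Total weight = 1/180 + 1/36 + 1/360 = 13/360
P(Z=0 | obs) = 1/180 / 13/360 = 2/13
P(Z=1 | obs) = 1/36 / 13/360 = 10/13
P(Z=2 | obs) = 1/360 / 13/360 = 1/13

P(Z = 2 | obs) = 1/13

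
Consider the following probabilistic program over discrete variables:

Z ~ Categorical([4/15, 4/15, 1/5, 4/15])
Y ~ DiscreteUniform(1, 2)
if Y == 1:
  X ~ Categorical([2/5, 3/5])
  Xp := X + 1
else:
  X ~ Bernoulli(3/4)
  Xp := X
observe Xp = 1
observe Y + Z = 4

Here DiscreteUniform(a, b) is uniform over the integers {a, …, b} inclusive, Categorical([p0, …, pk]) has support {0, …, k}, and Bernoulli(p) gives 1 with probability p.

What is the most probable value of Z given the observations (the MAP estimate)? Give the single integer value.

argmax_v P(Z = v | obs) = 2

Enumerate traces; 2 have nonzero weight after conditioning:
  (Z=2, Y=2, X=1) weight 3/40
  (Z=3, Y=1, X=0) weight 4/75
Group by Z:
  weight(Z=2) = 3/40
  weight(Z=3) = 4/75
Total weight = 3/40 + 4/75 = 77/600
P(Z=2 | obs) = 3/40 / 77/600 = 45/77
P(Z=3 | obs) = 4/75 / 77/600 = 32/77
argmax = 2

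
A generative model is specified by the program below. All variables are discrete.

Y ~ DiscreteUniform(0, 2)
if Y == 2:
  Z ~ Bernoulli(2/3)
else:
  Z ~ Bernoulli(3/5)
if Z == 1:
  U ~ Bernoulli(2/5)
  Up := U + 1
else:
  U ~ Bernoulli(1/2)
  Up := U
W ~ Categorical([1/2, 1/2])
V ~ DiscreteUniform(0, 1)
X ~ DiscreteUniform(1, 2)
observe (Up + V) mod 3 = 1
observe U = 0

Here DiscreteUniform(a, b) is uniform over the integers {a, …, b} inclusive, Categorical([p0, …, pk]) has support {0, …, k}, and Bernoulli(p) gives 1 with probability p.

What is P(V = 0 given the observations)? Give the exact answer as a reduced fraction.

Enumerate traces; 24 have nonzero weight after conditioning:
  (Y=0, Z=0, U=0, W=0, V=1, X=1) weight 1/120
  (Y=0, Z=0, U=0, W=0, V=1, X=2) weight 1/120
  (Y=0, Z=0, U=0, W=1, V=1, X=1) weight 1/120
  (Y=0, Z=0, U=0, W=1, V=1, X=2) weight 1/120
  (Y=0, Z=1, U=0, W=0, V=0, X=1) weight 3/200
  (Y=0, Z=1, U=0, W=0, V=0, X=2) weight 3/200
  (Y=0, Z=1, U=0, W=1, V=0, X=1) weight 3/200
  (Y=0, Z=1, U=0, W=1, V=0, X=2) weight 3/200
  … 16 more
Group by V:
  weight(V=0) = 14/75
  weight(V=1) = 17/180
Total weight = 14/75 + 17/180 = 253/900
P(V=0 | obs) = 14/75 / 253/900 = 168/253
P(V=1 | obs) = 17/180 / 253/900 = 85/253

P(V = 0 | obs) = 168/253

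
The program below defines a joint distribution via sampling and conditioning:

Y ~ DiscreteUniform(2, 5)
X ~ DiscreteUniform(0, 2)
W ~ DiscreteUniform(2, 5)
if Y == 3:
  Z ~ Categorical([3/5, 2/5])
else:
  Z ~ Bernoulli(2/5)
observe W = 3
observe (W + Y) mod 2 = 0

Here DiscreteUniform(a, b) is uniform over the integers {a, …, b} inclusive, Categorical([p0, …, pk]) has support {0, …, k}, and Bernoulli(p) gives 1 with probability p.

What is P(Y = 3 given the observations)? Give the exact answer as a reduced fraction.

Enumerate traces; 12 have nonzero weight after conditioning:
  (Y=3, X=0, W=3, Z=0) weight 1/80
  (Y=3, X=0, W=3, Z=1) weight 1/120
  (Y=3, X=1, W=3, Z=0) weight 1/80
  (Y=3, X=1, W=3, Z=1) weight 1/120
  (Y=3, X=2, W=3, Z=0) weight 1/80
  (Y=3, X=2, W=3, Z=1) weight 1/120
  (Y=5, X=0, W=3, Z=0) weight 1/80
  (Y=5, X=0, W=3, Z=1) weight 1/120
  … 4 more
Group by Y:
  weight(Y=3) = 1/16
  weight(Y=5) = 1/16
Total weight = 1/16 + 1/16 = 1/8
P(Y=3 | obs) = 1/16 / 1/8 = 1/2
P(Y=5 | obs) = 1/16 / 1/8 = 1/2

P(Y = 3 | obs) = 1/2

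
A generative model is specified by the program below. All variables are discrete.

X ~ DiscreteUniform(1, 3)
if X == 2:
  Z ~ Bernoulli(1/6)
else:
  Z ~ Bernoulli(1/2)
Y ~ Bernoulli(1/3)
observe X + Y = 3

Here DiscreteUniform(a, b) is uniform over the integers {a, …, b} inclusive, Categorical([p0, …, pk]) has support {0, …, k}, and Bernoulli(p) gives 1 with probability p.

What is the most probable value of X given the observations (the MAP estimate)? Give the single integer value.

Enumerate traces; 4 have nonzero weight after conditioning:
  (X=2, Z=0, Y=1) weight 5/54
  (X=2, Z=1, Y=1) weight 1/54
  (X=3, Z=0, Y=0) weight 1/9
  (X=3, Z=1, Y=0) weight 1/9
Group by X:
  weight(X=2) = 1/9
  weight(X=3) = 2/9
Total weight = 1/9 + 2/9 = 1/3
P(X=2 | obs) = 1/9 / 1/3 = 1/3
P(X=3 | obs) = 2/9 / 1/3 = 2/3
argmax = 3

argmax_v P(X = v | obs) = 3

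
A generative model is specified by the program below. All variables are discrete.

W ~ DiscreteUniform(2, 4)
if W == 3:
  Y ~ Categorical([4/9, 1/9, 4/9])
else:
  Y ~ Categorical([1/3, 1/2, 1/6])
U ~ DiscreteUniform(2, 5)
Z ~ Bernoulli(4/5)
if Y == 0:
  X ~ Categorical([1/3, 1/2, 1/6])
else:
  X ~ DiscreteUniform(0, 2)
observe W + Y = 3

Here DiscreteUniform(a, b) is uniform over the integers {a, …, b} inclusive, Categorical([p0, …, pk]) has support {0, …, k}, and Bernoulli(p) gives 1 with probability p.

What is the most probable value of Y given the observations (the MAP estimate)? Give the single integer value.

argmax_v P(Y = v | obs) = 1

Enumerate traces; 48 have nonzero weight after conditioning:
  (W=2, Y=1, U=2, Z=0, X=0) weight 1/360
  (W=2, Y=1, U=2, Z=0, X=1) weight 1/360
  (W=2, Y=1, U=2, Z=0, X=2) weight 1/360
  (W=2, Y=1, U=2, Z=1, X=0) weight 1/90
  (W=2, Y=1, U=2, Z=1, X=1) weight 1/90
  (W=2, Y=1, U=2, Z=1, X=2) weight 1/90
  (W=2, Y=1, U=3, Z=0, X=0) weight 1/360
  (W=2, Y=1, U=3, Z=0, X=1) weight 1/360
  (W=3, Y=0, U=2, Z=0, X=0) weight 1/405
  … 39 more
Group by Y:
  weight(Y=0) = 4/27
  weight(Y=1) = 1/6
Total weight = 4/27 + 1/6 = 17/54
P(Y=0 | obs) = 4/27 / 17/54 = 8/17
P(Y=1 | obs) = 1/6 / 17/54 = 9/17
argmax = 1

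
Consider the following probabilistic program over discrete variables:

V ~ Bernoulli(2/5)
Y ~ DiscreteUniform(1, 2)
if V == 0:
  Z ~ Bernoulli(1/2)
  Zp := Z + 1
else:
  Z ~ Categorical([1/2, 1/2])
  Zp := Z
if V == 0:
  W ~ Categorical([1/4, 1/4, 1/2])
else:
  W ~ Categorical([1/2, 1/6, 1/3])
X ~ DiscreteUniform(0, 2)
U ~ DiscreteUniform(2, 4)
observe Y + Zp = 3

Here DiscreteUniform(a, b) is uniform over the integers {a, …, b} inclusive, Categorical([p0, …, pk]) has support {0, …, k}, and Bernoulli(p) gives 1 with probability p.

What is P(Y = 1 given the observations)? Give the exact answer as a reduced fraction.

P(Y = 1 | obs) = 3/8

Enumerate traces; 81 have nonzero weight after conditioning:
  (V=0, Y=1, Z=1, W=0, X=0, U=2) weight 1/240
  (V=0, Y=1, Z=1, W=0, X=0, U=3) weight 1/240
  (V=0, Y=1, Z=1, W=0, X=0, U=4) weight 1/240
  (V=0, Y=1, Z=1, W=0, X=1, U=2) weight 1/240
  (V=0, Y=1, Z=1, W=0, X=1, U=3) weight 1/240
  (V=0, Y=1, Z=1, W=0, X=1, U=4) weight 1/240
  (V=0, Y=1, Z=1, W=0, X=2, U=2) weight 1/240
  (V=0, Y=1, Z=1, W=0, X=2, U=3) weight 1/240
  (V=0, Y=2, Z=0, W=0, X=0, U=2) weight 1/240
  … 72 more
Group by Y:
  weight(Y=1) = 3/20
  weight(Y=2) = 1/4
Total weight = 3/20 + 1/4 = 2/5
P(Y=1 | obs) = 3/20 / 2/5 = 3/8
P(Y=2 | obs) = 1/4 / 2/5 = 5/8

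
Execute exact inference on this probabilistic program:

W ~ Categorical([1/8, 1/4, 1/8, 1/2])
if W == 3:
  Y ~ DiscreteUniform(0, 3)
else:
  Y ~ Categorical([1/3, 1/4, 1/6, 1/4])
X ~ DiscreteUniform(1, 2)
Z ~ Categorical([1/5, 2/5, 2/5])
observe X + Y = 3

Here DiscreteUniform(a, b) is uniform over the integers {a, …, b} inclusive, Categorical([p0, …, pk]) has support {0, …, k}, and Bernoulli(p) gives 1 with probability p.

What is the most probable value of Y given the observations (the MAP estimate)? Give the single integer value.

argmax_v P(Y = v | obs) = 1

Enumerate traces; 24 have nonzero weight after conditioning:
  (W=0, Y=1, X=2, Z=0) weight 1/320
  (W=0, Y=1, X=2, Z=1) weight 1/160
  (W=0, Y=1, X=2, Z=2) weight 1/160
  (W=0, Y=2, X=1, Z=0) weight 1/480
  (W=0, Y=2, X=1, Z=1) weight 1/240
  (W=0, Y=2, X=1, Z=2) weight 1/240
  (W=1, Y=1, X=2, Z=0) weight 1/160
  (W=1, Y=1, X=2, Z=1) weight 1/80
  … 16 more
Group by Y:
  weight(Y=1) = 1/8
  weight(Y=2) = 5/48
Total weight = 1/8 + 5/48 = 11/48
P(Y=1 | obs) = 1/8 / 11/48 = 6/11
P(Y=2 | obs) = 5/48 / 11/48 = 5/11
argmax = 1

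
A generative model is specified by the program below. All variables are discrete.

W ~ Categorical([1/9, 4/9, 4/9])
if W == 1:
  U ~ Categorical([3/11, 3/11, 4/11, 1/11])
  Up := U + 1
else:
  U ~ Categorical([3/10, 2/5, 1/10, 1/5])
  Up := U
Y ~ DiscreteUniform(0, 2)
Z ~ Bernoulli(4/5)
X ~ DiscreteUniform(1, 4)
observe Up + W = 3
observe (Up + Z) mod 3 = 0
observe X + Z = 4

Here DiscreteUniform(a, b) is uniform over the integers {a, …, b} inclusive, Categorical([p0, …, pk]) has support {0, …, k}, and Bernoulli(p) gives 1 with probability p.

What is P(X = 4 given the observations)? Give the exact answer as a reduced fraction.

P(X = 4 | obs) = 11/251

Enumerate traces; 6 have nonzero weight after conditioning:
  (W=0, U=3, Y=0, Z=0, X=4) weight 1/2700
  (W=0, U=3, Y=1, Z=0, X=4) weight 1/2700
  (W=0, U=3, Y=2, Z=0, X=4) weight 1/2700
  (W=1, U=1, Y=0, Z=1, X=3) weight 4/495
  (W=1, U=1, Y=1, Z=1, X=3) weight 4/495
  (W=1, U=1, Y=2, Z=1, X=3) weight 4/495
Group by X:
  weight(X=3) = 4/165
  weight(X=4) = 1/900
Total weight = 4/165 + 1/900 = 251/9900
P(X=3 | obs) = 4/165 / 251/9900 = 240/251
P(X=4 | obs) = 1/900 / 251/9900 = 11/251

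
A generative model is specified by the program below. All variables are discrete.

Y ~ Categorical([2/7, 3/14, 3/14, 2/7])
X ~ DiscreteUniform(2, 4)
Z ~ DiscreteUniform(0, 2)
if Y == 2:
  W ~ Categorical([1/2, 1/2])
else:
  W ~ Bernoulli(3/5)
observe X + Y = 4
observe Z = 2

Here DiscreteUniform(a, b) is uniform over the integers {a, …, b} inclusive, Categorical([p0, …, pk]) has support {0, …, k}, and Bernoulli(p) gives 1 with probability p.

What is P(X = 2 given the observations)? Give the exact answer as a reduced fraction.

Enumerate traces; 6 have nonzero weight after conditioning:
  (Y=0, X=4, Z=2, W=0) weight 4/315
  (Y=0, X=4, Z=2, W=1) weight 2/105
  (Y=1, X=3, Z=2, W=0) weight 1/105
  (Y=1, X=3, Z=2, W=1) weight 1/70
  (Y=2, X=2, Z=2, W=0) weight 1/84
  (Y=2, X=2, Z=2, W=1) weight 1/84
Group by X:
  weight(X=2) = 1/42
  weight(X=3) = 1/42
  weight(X=4) = 2/63
Total weight = 1/42 + 1/42 + 2/63 = 5/63
P(X=2 | obs) = 1/42 / 5/63 = 3/10
P(X=3 | obs) = 1/42 / 5/63 = 3/10
P(X=4 | obs) = 2/63 / 5/63 = 2/5

P(X = 2 | obs) = 3/10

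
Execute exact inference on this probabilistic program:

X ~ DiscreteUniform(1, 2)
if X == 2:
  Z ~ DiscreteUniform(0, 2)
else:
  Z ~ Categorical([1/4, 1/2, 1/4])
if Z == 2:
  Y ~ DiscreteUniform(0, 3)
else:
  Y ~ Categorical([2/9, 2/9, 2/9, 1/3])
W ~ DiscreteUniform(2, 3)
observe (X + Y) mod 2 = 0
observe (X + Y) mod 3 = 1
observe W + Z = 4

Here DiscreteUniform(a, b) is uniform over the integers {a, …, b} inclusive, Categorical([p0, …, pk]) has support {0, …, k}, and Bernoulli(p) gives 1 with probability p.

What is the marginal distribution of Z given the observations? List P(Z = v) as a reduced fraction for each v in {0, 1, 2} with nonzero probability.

Enumerate traces; 4 have nonzero weight after conditioning:
  (X=1, Z=1, Y=3, W=3) weight 1/24
  (X=1, Z=2, Y=3, W=2) weight 1/64
  (X=2, Z=1, Y=2, W=3) weight 1/54
  (X=2, Z=2, Y=2, W=2) weight 1/48
Group by Z:
  weight(Z=1) = 13/216
  weight(Z=2) = 7/192
Total weight = 13/216 + 7/192 = 167/1728
P(Z=1 | obs) = 13/216 / 167/1728 = 104/167
P(Z=2 | obs) = 7/192 / 167/1728 = 63/167

P(Z=1) = 104/167, P(Z=2) = 63/167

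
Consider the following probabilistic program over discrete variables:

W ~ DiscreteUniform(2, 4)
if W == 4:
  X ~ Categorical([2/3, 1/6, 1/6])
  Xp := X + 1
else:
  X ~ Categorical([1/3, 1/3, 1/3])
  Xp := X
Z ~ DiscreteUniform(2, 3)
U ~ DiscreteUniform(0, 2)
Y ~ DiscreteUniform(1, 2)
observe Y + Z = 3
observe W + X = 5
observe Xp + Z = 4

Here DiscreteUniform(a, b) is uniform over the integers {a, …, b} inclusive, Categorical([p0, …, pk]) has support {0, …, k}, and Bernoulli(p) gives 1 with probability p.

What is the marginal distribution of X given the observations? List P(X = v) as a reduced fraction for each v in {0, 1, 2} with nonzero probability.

P(X=1) = 1/3, P(X=2) = 2/3

Enumerate traces; 6 have nonzero weight after conditioning:
  (W=3, X=2, Z=2, U=0, Y=1) weight 1/108
  (W=3, X=2, Z=2, U=1, Y=1) weight 1/108
  (W=3, X=2, Z=2, U=2, Y=1) weight 1/108
  (W=4, X=1, Z=2, U=0, Y=1) weight 1/216
  (W=4, X=1, Z=2, U=1, Y=1) weight 1/216
  (W=4, X=1, Z=2, U=2, Y=1) weight 1/216
Group by X:
  weight(X=1) = 1/72
  weight(X=2) = 1/36
Total weight = 1/72 + 1/36 = 1/24
P(X=1 | obs) = 1/72 / 1/24 = 1/3
P(X=2 | obs) = 1/36 / 1/24 = 2/3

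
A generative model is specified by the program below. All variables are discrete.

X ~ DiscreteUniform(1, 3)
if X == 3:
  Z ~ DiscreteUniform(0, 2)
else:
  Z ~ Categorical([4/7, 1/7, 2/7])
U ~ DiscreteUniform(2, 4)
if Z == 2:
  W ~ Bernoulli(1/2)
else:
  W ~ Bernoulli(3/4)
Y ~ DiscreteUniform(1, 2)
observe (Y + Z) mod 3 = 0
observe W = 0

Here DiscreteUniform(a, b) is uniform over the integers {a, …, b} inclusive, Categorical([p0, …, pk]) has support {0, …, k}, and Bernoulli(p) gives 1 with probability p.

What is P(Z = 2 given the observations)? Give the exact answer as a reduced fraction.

Enumerate traces; 18 have nonzero weight after conditioning:
  (X=1, Z=1, U=2, W=0, Y=2) weight 1/504
  (X=1, Z=1, U=3, W=0, Y=2) weight 1/504
  (X=1, Z=1, U=4, W=0, Y=2) weight 1/504
  (X=1, Z=2, U=2, W=0, Y=1) weight 1/126
  (X=1, Z=2, U=3, W=0, Y=1) weight 1/126
  (X=1, Z=2, U=4, W=0, Y=1) weight 1/126
  (X=2, Z=1, U=2, W=0, Y=2) weight 1/504
  (X=2, Z=1, U=3, W=0, Y=2) weight 1/504
  … 10 more
Group by Z:
  weight(Z=1) = 13/504
  weight(Z=2) = 19/252
Total weight = 13/504 + 19/252 = 17/168
P(Z=1 | obs) = 13/504 / 17/168 = 13/51
P(Z=2 | obs) = 19/252 / 17/168 = 38/51

P(Z = 2 | obs) = 38/51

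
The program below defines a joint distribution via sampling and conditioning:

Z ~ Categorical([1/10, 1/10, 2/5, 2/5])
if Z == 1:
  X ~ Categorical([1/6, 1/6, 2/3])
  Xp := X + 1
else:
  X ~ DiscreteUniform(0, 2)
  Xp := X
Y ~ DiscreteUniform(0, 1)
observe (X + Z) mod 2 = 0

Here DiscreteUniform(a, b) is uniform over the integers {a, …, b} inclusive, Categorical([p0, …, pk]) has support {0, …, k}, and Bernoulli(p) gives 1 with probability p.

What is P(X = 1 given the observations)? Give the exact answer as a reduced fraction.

Enumerate traces; 12 have nonzero weight after conditioning:
  (Z=0, X=0, Y=0) weight 1/60
  (Z=0, X=0, Y=1) weight 1/60
  (Z=0, X=2, Y=0) weight 1/60
  (Z=0, X=2, Y=1) weight 1/60
  (Z=1, X=1, Y=0) weight 1/120
  (Z=1, X=1, Y=1) weight 1/120
  (Z=2, X=0, Y=0) weight 1/15
  (Z=2, X=0, Y=1) weight 1/15
  … 4 more
Group by X:
  weight(X=0) = 1/6
  weight(X=1) = 3/20
  weight(X=2) = 1/6
Total weight = 1/6 + 3/20 + 1/6 = 29/60
P(X=0 | obs) = 1/6 / 29/60 = 10/29
P(X=1 | obs) = 3/20 / 29/60 = 9/29
P(X=2 | obs) = 1/6 / 29/60 = 10/29

P(X = 1 | obs) = 9/29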